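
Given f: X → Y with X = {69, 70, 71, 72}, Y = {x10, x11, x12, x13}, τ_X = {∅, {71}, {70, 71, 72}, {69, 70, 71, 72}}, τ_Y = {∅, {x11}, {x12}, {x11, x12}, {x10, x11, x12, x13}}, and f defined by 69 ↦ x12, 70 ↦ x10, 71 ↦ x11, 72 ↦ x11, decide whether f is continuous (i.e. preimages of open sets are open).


f is NOT continuous.

Compute f^{-1}(U) for each U ∈ τ_Y:
  U = ∅: f^{-1}(U) = ∅ ∈ τ_X ✓.
  U = {x11}: f^{-1}(U) = {71, 72} ∉ τ_X ✗.
  U = {x12}: f^{-1}(U) = {69} ∉ τ_X ✗.
  U = {x11, x12}: f^{-1}(U) = {69, 71, 72} ∉ τ_X ✗.
  U = {x10, x11, x12, x13}: f^{-1}(U) = {69, 70, 71, 72} ∈ τ_X ✓.
Found U = {x11} with f^{-1}(U) = {71, 72} not in τ_X. Therefore f is NOT continuous.


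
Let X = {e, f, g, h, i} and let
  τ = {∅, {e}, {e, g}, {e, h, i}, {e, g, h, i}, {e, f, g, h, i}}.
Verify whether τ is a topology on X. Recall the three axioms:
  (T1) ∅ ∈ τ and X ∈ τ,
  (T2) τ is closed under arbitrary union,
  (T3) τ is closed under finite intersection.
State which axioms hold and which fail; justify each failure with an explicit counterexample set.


τ IS a topology on X.

Axiom (T1): ∅ ∈ τ? Yes; X ∈ τ? Yes.
Axiom (T2/T3): check pairwise unions and intersections of members of τ.
All pairwise intersections and unions checked — each lies in τ. Therefore τ satisfies (T1), (T2), (T3): it IS a topology on X.


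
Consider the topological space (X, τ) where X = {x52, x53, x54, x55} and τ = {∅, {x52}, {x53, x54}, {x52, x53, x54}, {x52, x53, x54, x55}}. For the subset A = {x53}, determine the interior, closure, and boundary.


int(A) = ∅, cl(A) = {x53, x54, x55}, ∂A = {x53, x54, x55}.

Closed sets in (X, τ) are complements of opens:
  closed(X, τ) = {∅, {x55}, {x52, x55}, {x53, x54, x55}, {x52, x53, x54, x55}}.
int(A) = ⋃ {U ∈ τ : U ⊆ A}. Opens contained in A: ∅.
Taking the union of these: int(A) = ∅.
cl(A) = ⋂ {C closed : A ⊆ C}. Closed sets containing A: {x53, x54, x55}, {x52, x53, x54, x55}.
Intersecting these: cl(A) = {x53, x54, x55}.
∂A = cl(A) ∖ int(A) = {x53, x54, x55} ∖ ∅ = {x53, x54, x55}.


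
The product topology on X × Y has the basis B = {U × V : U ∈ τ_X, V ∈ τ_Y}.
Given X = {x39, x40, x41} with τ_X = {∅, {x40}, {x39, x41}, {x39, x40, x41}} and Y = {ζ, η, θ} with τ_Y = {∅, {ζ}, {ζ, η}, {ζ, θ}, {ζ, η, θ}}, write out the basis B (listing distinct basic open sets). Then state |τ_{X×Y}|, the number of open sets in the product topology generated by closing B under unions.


Basis B = {∅ × ∅, {x40} × {ζ}, {x39, x41} × {ζ}, {x40} × {ζ, η}, {x40} × {ζ, θ}, {x39, x40, x41} × {ζ}, {x40} × {ζ, η, θ}, {x39, x41} × {ζ, η}, {x39, x41} × {ζ, θ}, {x39, x41} × {ζ, η, θ}, {x39, x40, x41} × {ζ, η}, {x39, x40, x41} × {ζ, θ}, {x39, x40, x41} × {ζ, η, θ}}; |τ_{X×Y}| = 25.

Enumerate products U × V with U ∈ τ_X, V ∈ τ_Y (deduplicated):
  ∅ × ∅ = {} (∅)
  {x40} × {ζ} = {(x40,ζ)}
  {x39, x41} × {ζ} = {(x39,ζ), (x41,ζ)}
  {x40} × {ζ, η} = {(x40,ζ), (x40,η)}
  {x40} × {ζ, θ} = {(x40,ζ), (x40,θ)}
  {x39, x40, x41} × {ζ} = {(x39,ζ), (x40,ζ), (x41,ζ)}
  {x40} × {ζ, η, θ} = {(x40,ζ), (x40,η), (x40,θ)}
  {x39, x41} × {ζ, η} = {(x39,ζ), (x39,η), (x41,ζ), (x41,η)}
  {x39, x41} × {ζ, θ} = {(x39,ζ), (x39,θ), (x41,ζ), (x41,θ)}
  {x39, x41} × {ζ, η, θ} = {(x39,ζ), (x39,η), (x39,θ), (x41,ζ), (x41,η), (x41,θ)}
  {x39, x40, x41} × {ζ, η} = {(x39,ζ), (x39,η), (x40,ζ), (x40,η), (x41,ζ), (x41,η)}
  {x39, x40, x41} × {ζ, θ} = {(x39,ζ), (x39,θ), (x40,ζ), (x40,θ), (x41,ζ), (x41,θ)}
  {x39, x40, x41} × {ζ, η, θ} = {(x39,ζ), (x39,η), (x39,θ), (x40,ζ), (x40,η), (x40,θ), (x41,ζ), (x41,η), (x41,θ)}
These 13 distinct sets form the basis B.
Close under arbitrary unions to get τ_{X×Y}; counting gives |τ_{X×Y}| = 25.


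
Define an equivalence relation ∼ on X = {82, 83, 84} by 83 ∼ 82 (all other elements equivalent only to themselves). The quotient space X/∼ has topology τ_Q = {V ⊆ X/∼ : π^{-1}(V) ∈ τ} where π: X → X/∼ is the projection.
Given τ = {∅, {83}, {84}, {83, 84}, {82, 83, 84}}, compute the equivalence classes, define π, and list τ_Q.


X/∼ = {[82=83], [84]}; |τ_Q| = 3.

Equivalence classes: [82=83], [84].
Quotient map π: X → X/∼ sends 82 ↦ [82=83], 83 ↦ [82=83], 84 ↦ [84].
For each subset V ⊆ X/∼, compute π^{-1}(V) ⊆ X and check whether π^{-1}(V) ∈ τ. V is open in τ_Q iff π^{-1}(V) ∈ τ.
  V = {}: π^{-1}(V) = ∅ ∈ τ ✓.
  V = {[82=83]}: π^{-1}(V) = {82, 83} ∉ τ ✗.
  V = {[84]}: π^{-1}(V) = {84} ∈ τ ✓.
  V = {[82=83], [84]}: π^{-1}(V) = {82, 83, 84} ∈ τ ✓.
Open sets in the quotient: τ_Q = {{}, {[84]}, {[82=83], [84]}} (3 elements).


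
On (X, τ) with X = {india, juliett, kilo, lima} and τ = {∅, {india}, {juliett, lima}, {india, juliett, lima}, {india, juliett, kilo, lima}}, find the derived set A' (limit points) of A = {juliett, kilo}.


A' = {kilo, lima}

For each x ∈ X, list the open sets U ∈ τ with x ∈ U, then check whether U ∩ (A ∖ {x}) ≠ ∅ for every such U.
  x = india: open {india} ∋ x has {india} ∩ (A ∖ {india}) = ∅, so x is NOT a limit point.
  x = juliett: open {juliett, lima} ∋ x has {juliett, lima} ∩ (A ∖ {juliett}) = ∅, so x is NOT a limit point.
  x = kilo: opens ∋ x are {india, juliett, kilo, lima}; each meets A ∖ {kilo}, so x IS a limit point.
  x = lima: opens ∋ x are {juliett, lima}, {india, juliett, lima}, {india, juliett, kilo, lima}; each meets A ∖ {lima}, so x IS a limit point.
Collecting: A' = {kilo, lima}.


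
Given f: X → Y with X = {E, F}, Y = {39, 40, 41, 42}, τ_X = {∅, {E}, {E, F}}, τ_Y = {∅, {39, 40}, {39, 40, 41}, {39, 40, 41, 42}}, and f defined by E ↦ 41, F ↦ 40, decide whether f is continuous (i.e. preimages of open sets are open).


f is NOT continuous.

Compute f^{-1}(U) for each U ∈ τ_Y:
  U = ∅: f^{-1}(U) = ∅ ∈ τ_X ✓.
  U = {39, 40}: f^{-1}(U) = {F} ∉ τ_X ✗.
  U = {39, 40, 41}: f^{-1}(U) = {E, F} ∈ τ_X ✓.
  U = {39, 40, 41, 42}: f^{-1}(U) = {E, F} ∈ τ_X ✓.
Found U = {39, 40} with f^{-1}(U) = {F} not in τ_X. Therefore f is NOT continuous.


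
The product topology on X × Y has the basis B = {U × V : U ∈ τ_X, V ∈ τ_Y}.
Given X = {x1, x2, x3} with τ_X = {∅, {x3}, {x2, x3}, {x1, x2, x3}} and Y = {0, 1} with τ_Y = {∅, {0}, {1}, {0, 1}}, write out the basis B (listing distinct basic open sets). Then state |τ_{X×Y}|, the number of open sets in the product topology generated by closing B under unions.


Basis B = {∅ × ∅, {x3} × {0}, {x3} × {1}, {x2, x3} × {0}, {x2, x3} × {1}, {x3} × {0, 1}, {x1, x2, x3} × {0}, {x1, x2, x3} × {1}, {x2, x3} × {0, 1}, {x1, x2, x3} × {0, 1}}; |τ_{X×Y}| = 16.

Enumerate products U × V with U ∈ τ_X, V ∈ τ_Y (deduplicated):
  ∅ × ∅ = {} (∅)
  {x3} × {0} = {(x3,0)}
  {x3} × {1} = {(x3,1)}
  {x2, x3} × {0} = {(x2,0), (x3,0)}
  {x2, x3} × {1} = {(x2,1), (x3,1)}
  {x3} × {0, 1} = {(x3,0), (x3,1)}
  {x1, x2, x3} × {0} = {(x1,0), (x2,0), (x3,0)}
  {x1, x2, x3} × {1} = {(x1,1), (x2,1), (x3,1)}
  {x2, x3} × {0, 1} = {(x2,0), (x2,1), (x3,0), (x3,1)}
  {x1, x2, x3} × {0, 1} = {(x1,0), (x1,1), (x2,0), (x2,1), (x3,0), (x3,1)}
These 10 distinct sets form the basis B.
Close under arbitrary unions to get τ_{X×Y}; counting gives |τ_{X×Y}| = 16.


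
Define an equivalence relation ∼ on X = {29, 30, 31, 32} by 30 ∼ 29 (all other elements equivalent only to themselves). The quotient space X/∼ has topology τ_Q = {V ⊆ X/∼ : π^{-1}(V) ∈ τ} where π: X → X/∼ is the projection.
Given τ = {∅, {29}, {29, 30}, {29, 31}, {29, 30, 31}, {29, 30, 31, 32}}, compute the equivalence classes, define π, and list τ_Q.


X/∼ = {[29=30], [31], [32]}; |τ_Q| = 4.

Equivalence classes: [29=30], [31], [32].
Quotient map π: X → X/∼ sends 29 ↦ [29=30], 30 ↦ [29=30], 31 ↦ [31], 32 ↦ [32].
For each subset V ⊆ X/∼, compute π^{-1}(V) ⊆ X and check whether π^{-1}(V) ∈ τ. V is open in τ_Q iff π^{-1}(V) ∈ τ.
  V = {}: π^{-1}(V) = ∅ ∈ τ ✓.
  V = {[29=30]}: π^{-1}(V) = {29, 30} ∈ τ ✓.
  V = {[31]}: π^{-1}(V) = {31} ∉ τ ✗.
  V = {[29=30], [31]}: π^{-1}(V) = {29, 30, 31} ∈ τ ✓.
  V = {[32]}: π^{-1}(V) = {32} ∉ τ ✗.
  V = {[29=30], [32]}: π^{-1}(V) = {29, 30, 32} ∉ τ ✗.
  V = {[31], [32]}: π^{-1}(V) = {31, 32} ∉ τ ✗.
  V = {[29=30], [31], [32]}: π^{-1}(V) = {29, 30, 31, 32} ∈ τ ✓.
Open sets in the quotient: τ_Q = {{}, {[29=30]}, {[29=30], [31]}, {[29=30], [31], [32]}} (4 elements).


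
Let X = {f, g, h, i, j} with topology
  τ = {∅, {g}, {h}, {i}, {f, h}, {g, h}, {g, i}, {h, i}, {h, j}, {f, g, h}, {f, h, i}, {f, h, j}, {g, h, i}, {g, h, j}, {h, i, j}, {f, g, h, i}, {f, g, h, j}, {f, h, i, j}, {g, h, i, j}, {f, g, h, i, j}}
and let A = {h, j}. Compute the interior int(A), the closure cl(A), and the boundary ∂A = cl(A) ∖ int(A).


int(A) = {h, j}, cl(A) = {f, h, j}, ∂A = {f}.

Closed sets in (X, τ) are complements of opens:
  closed(X, τ) = {∅, {f}, {g}, {i}, {j}, {f, g}, {f, i}, {f, j}, {g, i}, {g, j}, {i, j}, {f, g, i}, {f, g, j}, {f, h, j}, {f, i, j}, {g, i, j}, {f, g, h, j}, {f, g, i, j}, {f, h, i, j}, {f, g, h, i, j}}.
int(A) = ⋃ {U ∈ τ : U ⊆ A}. Opens contained in A: ∅, {h}, {h, j}.
Taking the union of these: int(A) = {h, j}.
cl(A) = ⋂ {C closed : A ⊆ C}. Closed sets containing A: {f, h, j}, {f, g, h, j}, {f, h, i, j}, {f, g, h, i, j}.
Intersecting these: cl(A) = {f, h, j}.
∂A = cl(A) ∖ int(A) = {f, h, j} ∖ {h, j} = {f}.


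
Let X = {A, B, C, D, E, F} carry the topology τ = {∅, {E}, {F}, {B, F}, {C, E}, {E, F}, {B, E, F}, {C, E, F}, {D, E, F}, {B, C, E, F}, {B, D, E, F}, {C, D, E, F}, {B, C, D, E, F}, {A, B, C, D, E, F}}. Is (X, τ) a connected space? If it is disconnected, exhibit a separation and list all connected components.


(X, τ) is connected.

Find clopen sets (U ∈ τ with X ∖ U ∈ τ):
  U = ∅, X ∖ U = {A, B, C, D, E, F} — both open, so U is clopen.
  U = {A, B, C, D, E, F}, X ∖ U = ∅ — both open, so U is clopen.
Only trivial clopens (∅ and X) exist, so (X, τ) is connected.
Compute connected components by grouping points that agree on all clopens:
  component: {A, B, C, D, E, F}


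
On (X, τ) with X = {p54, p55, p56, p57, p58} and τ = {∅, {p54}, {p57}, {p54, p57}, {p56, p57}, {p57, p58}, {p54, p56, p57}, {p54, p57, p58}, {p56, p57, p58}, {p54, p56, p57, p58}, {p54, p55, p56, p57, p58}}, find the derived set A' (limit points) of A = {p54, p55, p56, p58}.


A' = {p55}

For each x ∈ X, list the open sets U ∈ τ with x ∈ U, then check whether U ∩ (A ∖ {x}) ≠ ∅ for every such U.
  x = p54: open {p54} ∋ x has {p54} ∩ (A ∖ {p54}) = ∅, so x is NOT a limit point.
  x = p55: opens ∋ x are {p54, p55, p56, p57, p58}; each meets A ∖ {p55}, so x IS a limit point.
  x = p56: open {p56, p57} ∋ x has {p56, p57} ∩ (A ∖ {p56}) = ∅, so x is NOT a limit point.
  x = p57: open {p57} ∋ x has {p57} ∩ (A ∖ {p57}) = ∅, so x is NOT a limit point.
  x = p58: open {p57, p58} ∋ x has {p57, p58} ∩ (A ∖ {p58}) = ∅, so x is NOT a limit point.
Collecting: A' = {p55}.


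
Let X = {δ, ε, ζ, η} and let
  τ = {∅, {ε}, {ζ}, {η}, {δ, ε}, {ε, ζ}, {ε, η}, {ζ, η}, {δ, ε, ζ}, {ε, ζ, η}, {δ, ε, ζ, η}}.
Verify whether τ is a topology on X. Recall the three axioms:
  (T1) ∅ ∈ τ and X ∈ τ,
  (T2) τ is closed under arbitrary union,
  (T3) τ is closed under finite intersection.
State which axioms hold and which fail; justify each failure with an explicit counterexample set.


τ is NOT a topology on X.

Axiom (T1): ∅ ∈ τ? Yes; X ∈ τ? Yes.
Axiom (T2/T3): check pairwise unions and intersections of members of τ.
Counterexample for (T2): {η} ∪ {δ, ε} = {δ, ε, η} ∉ τ. Therefore τ is NOT a topology.


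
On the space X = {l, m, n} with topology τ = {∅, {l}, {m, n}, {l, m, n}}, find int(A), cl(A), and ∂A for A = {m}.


int(A) = ∅, cl(A) = {m, n}, ∂A = {m, n}.

Closed sets in (X, τ) are complements of opens:
  closed(X, τ) = {∅, {l}, {m, n}, {l, m, n}}.
int(A) = ⋃ {U ∈ τ : U ⊆ A}. Opens contained in A: ∅.
Taking the union of these: int(A) = ∅.
cl(A) = ⋂ {C closed : A ⊆ C}. Closed sets containing A: {m, n}, {l, m, n}.
Intersecting these: cl(A) = {m, n}.
∂A = cl(A) ∖ int(A) = {m, n} ∖ ∅ = {m, n}.


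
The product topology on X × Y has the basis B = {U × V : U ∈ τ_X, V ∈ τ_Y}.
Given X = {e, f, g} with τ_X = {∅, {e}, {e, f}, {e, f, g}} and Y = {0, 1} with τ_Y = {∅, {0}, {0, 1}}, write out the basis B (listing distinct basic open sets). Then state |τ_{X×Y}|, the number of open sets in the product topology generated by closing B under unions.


Basis B = {∅ × ∅, {e} × {0}, {e} × {0, 1}, {e, f} × {0}, {e, f, g} × {0}, {e, f} × {0, 1}, {e, f, g} × {0, 1}}; |τ_{X×Y}| = 10.

Enumerate products U × V with U ∈ τ_X, V ∈ τ_Y (deduplicated):
  ∅ × ∅ = {} (∅)
  {e} × {0} = {(e,0)}
  {e} × {0, 1} = {(e,0), (e,1)}
  {e, f} × {0} = {(e,0), (f,0)}
  {e, f, g} × {0} = {(e,0), (f,0), (g,0)}
  {e, f} × {0, 1} = {(e,0), (e,1), (f,0), (f,1)}
  {e, f, g} × {0, 1} = {(e,0), (e,1), (f,0), (f,1), (g,0), (g,1)}
These 7 distinct sets form the basis B.
Close under arbitrary unions to get τ_{X×Y}; counting gives |τ_{X×Y}| = 10.


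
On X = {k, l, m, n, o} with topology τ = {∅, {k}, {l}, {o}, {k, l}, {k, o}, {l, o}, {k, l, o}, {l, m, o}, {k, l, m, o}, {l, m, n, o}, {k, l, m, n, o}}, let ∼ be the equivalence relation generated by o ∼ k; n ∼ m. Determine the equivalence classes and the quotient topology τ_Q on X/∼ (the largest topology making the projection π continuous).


X/∼ = {[k=o], [l], [m=n]}; |τ_Q| = 5.

Equivalence classes: [k=o], [l], [m=n].
Quotient map π: X → X/∼ sends k ↦ [k=o], l ↦ [l], m ↦ [m=n], n ↦ [m=n], o ↦ [k=o].
For each subset V ⊆ X/∼, compute π^{-1}(V) ⊆ X and check whether π^{-1}(V) ∈ τ. V is open in τ_Q iff π^{-1}(V) ∈ τ.
  V = {}: π^{-1}(V) = ∅ ∈ τ ✓.
  V = {[k=o]}: π^{-1}(V) = {k, o} ∈ τ ✓.
  V = {[l]}: π^{-1}(V) = {l} ∈ τ ✓.
  V = {[k=o], [l]}: π^{-1}(V) = {k, l, o} ∈ τ ✓.
  V = {[m=n]}: π^{-1}(V) = {m, n} ∉ τ ✗.
  V = {[k=o], [m=n]}: π^{-1}(V) = {k, m, n, o} ∉ τ ✗.
  V = {[l], [m=n]}: π^{-1}(V) = {l, m, n} ∉ τ ✗.
  V = {[k=o], [l], [m=n]}: π^{-1}(V) = {k, l, m, n, o} ∈ τ ✓.
Open sets in the quotient: τ_Q = {{}, {[k=o]}, {[l]}, {[k=o], [l]}, {[k=o], [l], [m=n]}} (5 elements).


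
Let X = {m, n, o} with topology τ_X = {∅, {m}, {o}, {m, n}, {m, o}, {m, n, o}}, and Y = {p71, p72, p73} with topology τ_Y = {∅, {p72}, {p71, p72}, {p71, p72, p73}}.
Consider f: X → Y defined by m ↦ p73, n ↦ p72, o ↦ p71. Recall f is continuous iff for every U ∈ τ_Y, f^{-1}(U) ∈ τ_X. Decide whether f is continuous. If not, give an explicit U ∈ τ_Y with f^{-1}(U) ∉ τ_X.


f is NOT continuous.

Compute f^{-1}(U) for each U ∈ τ_Y:
  U = ∅: f^{-1}(U) = ∅ ∈ τ_X ✓.
  U = {p72}: f^{-1}(U) = {n} ∉ τ_X ✗.
  U = {p71, p72}: f^{-1}(U) = {n, o} ∉ τ_X ✗.
  U = {p71, p72, p73}: f^{-1}(U) = {m, n, o} ∈ τ_X ✓.
Found U = {p72} with f^{-1}(U) = {n} not in τ_X. Therefore f is NOT continuous.


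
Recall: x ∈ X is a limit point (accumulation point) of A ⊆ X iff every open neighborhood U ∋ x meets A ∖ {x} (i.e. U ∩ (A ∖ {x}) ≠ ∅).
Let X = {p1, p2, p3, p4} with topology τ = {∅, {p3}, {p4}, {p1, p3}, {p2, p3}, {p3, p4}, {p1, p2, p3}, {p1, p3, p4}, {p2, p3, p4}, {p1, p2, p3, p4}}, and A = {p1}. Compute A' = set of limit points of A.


A' = ∅

For each x ∈ X, list the open sets U ∈ τ with x ∈ U, then check whether U ∩ (A ∖ {x}) ≠ ∅ for every such U.
  x = p1: open {p1, p3} ∋ x has {p1, p3} ∩ (A ∖ {p1}) = ∅, so x is NOT a limit point.
  x = p2: open {p2, p3} ∋ x has {p2, p3} ∩ (A ∖ {p2}) = ∅, so x is NOT a limit point.
  x = p3: open {p3} ∋ x has {p3} ∩ (A ∖ {p3}) = ∅, so x is NOT a limit point.
  x = p4: open {p4} ∋ x has {p4} ∩ (A ∖ {p4}) = ∅, so x is NOT a limit point.
Collecting: A' = ∅.


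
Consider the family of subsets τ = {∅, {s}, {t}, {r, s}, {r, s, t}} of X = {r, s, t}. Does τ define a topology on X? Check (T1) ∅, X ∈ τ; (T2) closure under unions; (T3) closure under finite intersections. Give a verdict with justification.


τ is NOT a topology on X.

Axiom (T1): ∅ ∈ τ? Yes; X ∈ τ? Yes.
Axiom (T2/T3): check pairwise unions and intersections of members of τ.
Counterexample for (T2): {s} ∪ {t} = {s, t} ∉ τ. Therefore τ is NOT a topology.


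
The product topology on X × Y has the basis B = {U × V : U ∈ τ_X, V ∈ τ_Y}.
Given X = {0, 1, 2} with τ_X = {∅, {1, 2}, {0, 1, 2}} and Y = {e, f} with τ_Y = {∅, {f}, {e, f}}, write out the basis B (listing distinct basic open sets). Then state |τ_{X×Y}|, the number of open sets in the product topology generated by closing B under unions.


Basis B = {∅ × ∅, {1, 2} × {f}, {0, 1, 2} × {f}, {1, 2} × {e, f}, {0, 1, 2} × {e, f}}; |τ_{X×Y}| = 6.

Enumerate products U × V with U ∈ τ_X, V ∈ τ_Y (deduplicated):
  ∅ × ∅ = {} (∅)
  {1, 2} × {f} = {(1,f), (2,f)}
  {0, 1, 2} × {f} = {(0,f), (1,f), (2,f)}
  {1, 2} × {e, f} = {(1,e), (1,f), (2,e), (2,f)}
  {0, 1, 2} × {e, f} = {(0,e), (0,f), (1,e), (1,f), (2,e), (2,f)}
These 5 distinct sets form the basis B.
Close under arbitrary unions to get τ_{X×Y}; counting gives |τ_{X×Y}| = 6.


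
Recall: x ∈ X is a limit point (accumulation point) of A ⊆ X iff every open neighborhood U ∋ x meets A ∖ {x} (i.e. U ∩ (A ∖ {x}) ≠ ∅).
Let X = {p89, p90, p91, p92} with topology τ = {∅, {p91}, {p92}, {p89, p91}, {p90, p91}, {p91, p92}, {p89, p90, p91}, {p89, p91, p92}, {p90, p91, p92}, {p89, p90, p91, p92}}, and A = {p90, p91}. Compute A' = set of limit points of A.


A' = {p89, p90}

For each x ∈ X, list the open sets U ∈ τ with x ∈ U, then check whether U ∩ (A ∖ {x}) ≠ ∅ for every such U.
  x = p89: opens ∋ x are {p89, p91}, {p89, p90, p91}, {p89, p91, p92}, {p89, p90, p91, p92}; each meets A ∖ {p89}, so x IS a limit point.
  x = p90: opens ∋ x are {p90, p91}, {p89, p90, p91}, {p90, p91, p92}, {p89, p90, p91, p92}; each meets A ∖ {p90}, so x IS a limit point.
  x = p91: open {p91} ∋ x has {p91} ∩ (A ∖ {p91}) = ∅, so x is NOT a limit point.
  x = p92: open {p92} ∋ x has {p92} ∩ (A ∖ {p92}) = ∅, so x is NOT a limit point.
Collecting: A' = {p89, p90}.


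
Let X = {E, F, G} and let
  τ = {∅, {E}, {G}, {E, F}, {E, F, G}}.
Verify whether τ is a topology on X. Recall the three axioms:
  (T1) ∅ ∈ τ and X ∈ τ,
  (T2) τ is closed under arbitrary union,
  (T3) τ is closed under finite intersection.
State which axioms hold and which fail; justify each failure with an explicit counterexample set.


τ is NOT a topology on X.

Axiom (T1): ∅ ∈ τ? Yes; X ∈ τ? Yes.
Axiom (T2/T3): check pairwise unions and intersections of members of τ.
Counterexample for (T2): {E} ∪ {G} = {E, G} ∉ τ. Therefore τ is NOT a topology.


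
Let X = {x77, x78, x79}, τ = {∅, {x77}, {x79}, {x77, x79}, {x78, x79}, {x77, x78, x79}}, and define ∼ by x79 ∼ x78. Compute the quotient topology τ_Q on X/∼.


X/∼ = {[x77], [x78=x79]}; |τ_Q| = 4.

Equivalence classes: [x77], [x78=x79].
Quotient map π: X → X/∼ sends x77 ↦ [x77], x78 ↦ [x78=x79], x79 ↦ [x78=x79].
For each subset V ⊆ X/∼, compute π^{-1}(V) ⊆ X and check whether π^{-1}(V) ∈ τ. V is open in τ_Q iff π^{-1}(V) ∈ τ.
  V = {}: π^{-1}(V) = ∅ ∈ τ ✓.
  V = {[x77]}: π^{-1}(V) = {x77} ∈ τ ✓.
  V = {[x78=x79]}: π^{-1}(V) = {x78, x79} ∈ τ ✓.
  V = {[x77], [x78=x79]}: π^{-1}(V) = {x77, x78, x79} ∈ τ ✓.
Open sets in the quotient: τ_Q = {{}, {[x77]}, {[x78=x79]}, {[x77], [x78=x79]}} (4 elements).


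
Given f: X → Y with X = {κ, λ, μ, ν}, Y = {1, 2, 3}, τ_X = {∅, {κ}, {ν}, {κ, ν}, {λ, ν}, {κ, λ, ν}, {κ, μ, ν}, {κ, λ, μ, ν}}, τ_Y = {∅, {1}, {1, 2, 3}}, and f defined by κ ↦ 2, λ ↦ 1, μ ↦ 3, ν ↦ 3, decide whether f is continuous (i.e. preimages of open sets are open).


f is NOT continuous.

Compute f^{-1}(U) for each U ∈ τ_Y:
  U = ∅: f^{-1}(U) = ∅ ∈ τ_X ✓.
  U = {1}: f^{-1}(U) = {λ} ∉ τ_X ✗.
  U = {1, 2, 3}: f^{-1}(U) = {κ, λ, μ, ν} ∈ τ_X ✓.
Found U = {1} with f^{-1}(U) = {λ} not in τ_X. Therefore f is NOT continuous.


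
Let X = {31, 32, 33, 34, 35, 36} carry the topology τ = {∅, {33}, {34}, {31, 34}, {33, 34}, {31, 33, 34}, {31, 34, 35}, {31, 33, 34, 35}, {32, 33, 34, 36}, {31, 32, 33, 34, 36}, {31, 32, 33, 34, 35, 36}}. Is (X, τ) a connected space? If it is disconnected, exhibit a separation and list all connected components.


(X, τ) is connected.

Find clopen sets (U ∈ τ with X ∖ U ∈ τ):
  U = ∅, X ∖ U = {31, 32, 33, 34, 35, 36} — both open, so U is clopen.
  U = {31, 32, 33, 34, 35, 36}, X ∖ U = ∅ — both open, so U is clopen.
Only trivial clopens (∅ and X) exist, so (X, τ) is connected.
Compute connected components by grouping points that agree on all clopens:
  component: {31, 32, 33, 34, 35, 36}


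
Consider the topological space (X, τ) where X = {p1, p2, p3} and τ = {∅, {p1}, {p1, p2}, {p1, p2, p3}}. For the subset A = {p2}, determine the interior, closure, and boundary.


int(A) = ∅, cl(A) = {p2, p3}, ∂A = {p2, p3}.

Closed sets in (X, τ) are complements of opens:
  closed(X, τ) = {∅, {p3}, {p2, p3}, {p1, p2, p3}}.
int(A) = ⋃ {U ∈ τ : U ⊆ A}. Opens contained in A: ∅.
Taking the union of these: int(A) = ∅.
cl(A) = ⋂ {C closed : A ⊆ C}. Closed sets containing A: {p2, p3}, {p1, p2, p3}.
Intersecting these: cl(A) = {p2, p3}.
∂A = cl(A) ∖ int(A) = {p2, p3} ∖ ∅ = {p2, p3}.


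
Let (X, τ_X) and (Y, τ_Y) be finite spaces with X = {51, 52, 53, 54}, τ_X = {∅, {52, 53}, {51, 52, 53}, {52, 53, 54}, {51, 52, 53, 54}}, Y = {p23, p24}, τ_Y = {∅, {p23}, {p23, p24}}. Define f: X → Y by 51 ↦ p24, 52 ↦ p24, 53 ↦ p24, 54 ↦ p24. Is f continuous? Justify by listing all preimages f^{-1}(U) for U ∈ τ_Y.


f IS continuous.

Compute f^{-1}(U) for each U ∈ τ_Y:
  U = ∅: f^{-1}(U) = ∅ ∈ τ_X ✓.
  U = {p23}: f^{-1}(U) = ∅ ∈ τ_X ✓.
  U = {p23, p24}: f^{-1}(U) = {51, 52, 53, 54} ∈ τ_X ✓.
Every preimage lies in τ_X, so f IS continuous.


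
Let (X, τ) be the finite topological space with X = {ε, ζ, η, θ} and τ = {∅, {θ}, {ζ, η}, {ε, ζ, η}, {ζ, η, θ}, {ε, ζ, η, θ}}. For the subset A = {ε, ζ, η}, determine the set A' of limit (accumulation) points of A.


A' = {ε, ζ, η}

For each x ∈ X, list the open sets U ∈ τ with x ∈ U, then check whether U ∩ (A ∖ {x}) ≠ ∅ for every such U.
  x = ε: opens ∋ x are {ε, ζ, η}, {ε, ζ, η, θ}; each meets A ∖ {ε}, so x IS a limit point.
  x = ζ: opens ∋ x are {ζ, η}, {ε, ζ, η}, {ζ, η, θ}, {ε, ζ, η, θ}; each meets A ∖ {ζ}, so x IS a limit point.
  x = η: opens ∋ x are {ζ, η}, {ε, ζ, η}, {ζ, η, θ}, {ε, ζ, η, θ}; each meets A ∖ {η}, so x IS a limit point.
  x = θ: open {θ} ∋ x has {θ} ∩ (A ∖ {θ}) = ∅, so x is NOT a limit point.
Collecting: A' = {ε, ζ, η}.


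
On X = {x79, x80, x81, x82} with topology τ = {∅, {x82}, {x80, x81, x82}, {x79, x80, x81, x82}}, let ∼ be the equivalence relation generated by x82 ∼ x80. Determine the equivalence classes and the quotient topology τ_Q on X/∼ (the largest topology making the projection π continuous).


X/∼ = {[x79], [x80=x82], [x81]}; |τ_Q| = 3.

Equivalence classes: [x79], [x80=x82], [x81].
Quotient map π: X → X/∼ sends x79 ↦ [x79], x80 ↦ [x80=x82], x81 ↦ [x81], x82 ↦ [x80=x82].
For each subset V ⊆ X/∼, compute π^{-1}(V) ⊆ X and check whether π^{-1}(V) ∈ τ. V is open in τ_Q iff π^{-1}(V) ∈ τ.
  V = {}: π^{-1}(V) = ∅ ∈ τ ✓.
  V = {[x79]}: π^{-1}(V) = {x79} ∉ τ ✗.
  V = {[x80=x82]}: π^{-1}(V) = {x80, x82} ∉ τ ✗.
  V = {[x79], [x80=x82]}: π^{-1}(V) = {x79, x80, x82} ∉ τ ✗.
  V = {[x81]}: π^{-1}(V) = {x81} ∉ τ ✗.
  V = {[x79], [x81]}: π^{-1}(V) = {x79, x81} ∉ τ ✗.
  V = {[x80=x82], [x81]}: π^{-1}(V) = {x80, x81, x82} ∈ τ ✓.
  V = {[x79], [x80=x82], [x81]}: π^{-1}(V) = {x79, x80, x81, x82} ∈ τ ✓.
Open sets in the quotient: τ_Q = {{}, {[x80=x82], [x81]}, {[x79], [x80=x82], [x81]}} (3 elements).


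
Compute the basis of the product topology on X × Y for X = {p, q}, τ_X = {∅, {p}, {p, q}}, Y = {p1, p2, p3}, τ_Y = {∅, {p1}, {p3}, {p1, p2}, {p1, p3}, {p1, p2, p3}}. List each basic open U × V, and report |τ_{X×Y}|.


Basis B = {∅ × ∅, {p} × {p1}, {p} × {p3}, {p} × {p1, p2}, {p} × {p1, p3}, {p, q} × {p1}, {p, q} × {p3}, {p} × {p1, p2, p3}, {p, q} × {p1, p2}, {p, q} × {p1, p3}, {p, q} × {p1, p2, p3}}; |τ_{X×Y}| = 18.

Enumerate products U × V with U ∈ τ_X, V ∈ τ_Y (deduplicated):
  ∅ × ∅ = {} (∅)
  {p} × {p1} = {(p,p1)}
  {p} × {p3} = {(p,p3)}
  {p} × {p1, p2} = {(p,p1), (p,p2)}
  {p} × {p1, p3} = {(p,p1), (p,p3)}
  {p, q} × {p1} = {(p,p1), (q,p1)}
  {p, q} × {p3} = {(p,p3), (q,p3)}
  {p} × {p1, p2, p3} = {(p,p1), (p,p2), (p,p3)}
  {p, q} × {p1, p2} = {(p,p1), (p,p2), (q,p1), (q,p2)}
  {p, q} × {p1, p3} = {(p,p1), (p,p3), (q,p1), (q,p3)}
  {p, q} × {p1, p2, p3} = {(p,p1), (p,p2), (p,p3), (q,p1), (q,p2), (q,p3)}
These 11 distinct sets form the basis B.
Close under arbitrary unions to get τ_{X×Y}; counting gives |τ_{X×Y}| = 18.


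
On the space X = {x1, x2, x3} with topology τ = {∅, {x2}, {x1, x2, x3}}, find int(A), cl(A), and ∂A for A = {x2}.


int(A) = {x2}, cl(A) = {x1, x2, x3}, ∂A = {x1, x3}.

Closed sets in (X, τ) are complements of opens:
  closed(X, τ) = {∅, {x1, x3}, {x1, x2, x3}}.
int(A) = ⋃ {U ∈ τ : U ⊆ A}. Opens contained in A: ∅, {x2}.
Taking the union of these: int(A) = {x2}.
cl(A) = ⋂ {C closed : A ⊆ C}. Closed sets containing A: {x1, x2, x3}.
Intersecting these: cl(A) = {x1, x2, x3}.
∂A = cl(A) ∖ int(A) = {x1, x2, x3} ∖ {x2} = {x1, x3}.


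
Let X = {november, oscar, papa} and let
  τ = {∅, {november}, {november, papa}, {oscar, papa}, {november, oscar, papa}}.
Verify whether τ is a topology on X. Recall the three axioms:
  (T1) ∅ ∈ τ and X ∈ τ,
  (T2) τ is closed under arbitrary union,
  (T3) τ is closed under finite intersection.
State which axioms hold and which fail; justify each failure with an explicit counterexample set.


τ is NOT a topology on X.

Axiom (T1): ∅ ∈ τ? Yes; X ∈ τ? Yes.
Axiom (T2/T3): check pairwise unions and intersections of members of τ.
Counterexample for (T3): {november, papa} ∩ {oscar, papa} = {papa} ∉ τ. Therefore τ is NOT a topology.


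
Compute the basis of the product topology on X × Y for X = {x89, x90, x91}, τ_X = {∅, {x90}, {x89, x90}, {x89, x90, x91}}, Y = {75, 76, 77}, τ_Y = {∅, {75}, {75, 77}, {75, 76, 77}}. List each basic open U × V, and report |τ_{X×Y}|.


Basis B = {∅ × ∅, {x90} × {75}, {x89, x90} × {75}, {x90} × {75, 77}, {x89, x90, x91} × {75}, {x90} × {75, 76, 77}, {x89, x90} × {75, 77}, {x89, x90} × {75, 76, 77}, {x89, x90, x91} × {75, 77}, {x89, x90, x91} × {75, 76, 77}}; |τ_{X×Y}| = 20.

Enumerate products U × V with U ∈ τ_X, V ∈ τ_Y (deduplicated):
  ∅ × ∅ = {} (∅)
  {x90} × {75} = {(x90,75)}
  {x89, x90} × {75} = {(x89,75), (x90,75)}
  {x90} × {75, 77} = {(x90,75), (x90,77)}
  {x89, x90, x91} × {75} = {(x89,75), (x90,75), (x91,75)}
  {x90} × {75, 76, 77} = {(x90,75), (x90,76), (x90,77)}
  {x89, x90} × {75, 77} = {(x89,75), (x89,77), (x90,75), (x90,77)}
  {x89, x90} × {75, 76, 77} = {(x89,75), (x89,76), (x89,77), (x90,75), (x90,76), (x90,77)}
  {x89, x90, x91} × {75, 77} = {(x89,75), (x89,77), (x90,75), (x90,77), (x91,75), (x91,77)}
  {x89, x90, x91} × {75, 76, 77} = {(x89,75), (x89,76), (x89,77), (x90,75), (x90,76), (x90,77), (x91,75), (x91,76), (x91,77)}
These 10 distinct sets form the basis B.
Close under arbitrary unions to get τ_{X×Y}; counting gives |τ_{X×Y}| = 20.


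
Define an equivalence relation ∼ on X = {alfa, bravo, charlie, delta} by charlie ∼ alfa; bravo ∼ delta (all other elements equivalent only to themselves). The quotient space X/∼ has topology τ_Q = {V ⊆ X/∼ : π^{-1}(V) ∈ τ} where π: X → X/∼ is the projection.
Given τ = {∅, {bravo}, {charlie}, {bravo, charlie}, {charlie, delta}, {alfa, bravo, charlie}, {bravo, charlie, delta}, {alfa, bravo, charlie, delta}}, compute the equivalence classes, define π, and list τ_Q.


X/∼ = {[alfa=charlie], [bravo=delta]}; |τ_Q| = 2.

Equivalence classes: [alfa=charlie], [bravo=delta].
Quotient map π: X → X/∼ sends alfa ↦ [alfa=charlie], bravo ↦ [bravo=delta], charlie ↦ [alfa=charlie], delta ↦ [bravo=delta].
For each subset V ⊆ X/∼, compute π^{-1}(V) ⊆ X and check whether π^{-1}(V) ∈ τ. V is open in τ_Q iff π^{-1}(V) ∈ τ.
  V = {}: π^{-1}(V) = ∅ ∈ τ ✓.
  V = {[alfa=charlie]}: π^{-1}(V) = {alfa, charlie} ∉ τ ✗.
  V = {[bravo=delta]}: π^{-1}(V) = {bravo, delta} ∉ τ ✗.
  V = {[alfa=charlie], [bravo=delta]}: π^{-1}(V) = {alfa, bravo, charlie, delta} ∈ τ ✓.
Open sets in the quotient: τ_Q = {{}, {[alfa=charlie], [bravo=delta]}} (2 elements).


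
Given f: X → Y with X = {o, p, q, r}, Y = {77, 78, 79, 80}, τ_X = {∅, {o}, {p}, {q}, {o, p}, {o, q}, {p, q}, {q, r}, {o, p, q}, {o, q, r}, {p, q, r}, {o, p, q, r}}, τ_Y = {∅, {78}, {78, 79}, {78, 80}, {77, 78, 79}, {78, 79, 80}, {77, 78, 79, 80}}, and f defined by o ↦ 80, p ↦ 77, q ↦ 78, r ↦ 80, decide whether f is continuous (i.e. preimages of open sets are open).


f IS continuous.

Compute f^{-1}(U) for each U ∈ τ_Y:
  U = ∅: f^{-1}(U) = ∅ ∈ τ_X ✓.
  U = {78}: f^{-1}(U) = {q} ∈ τ_X ✓.
  U = {78, 79}: f^{-1}(U) = {q} ∈ τ_X ✓.
  U = {78, 80}: f^{-1}(U) = {o, q, r} ∈ τ_X ✓.
  U = {77, 78, 79}: f^{-1}(U) = {p, q} ∈ τ_X ✓.
  U = {78, 79, 80}: f^{-1}(U) = {o, q, r} ∈ τ_X ✓.
  U = {77, 78, 79, 80}: f^{-1}(U) = {o, p, q, r} ∈ τ_X ✓.
Every preimage lies in τ_X, so f IS continuous.


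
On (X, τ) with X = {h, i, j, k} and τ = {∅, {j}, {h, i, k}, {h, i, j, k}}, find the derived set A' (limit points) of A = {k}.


A' = {h, i}

For each x ∈ X, list the open sets U ∈ τ with x ∈ U, then check whether U ∩ (A ∖ {x}) ≠ ∅ for every such U.
  x = h: opens ∋ x are {h, i, k}, {h, i, j, k}; each meets A ∖ {h}, so x IS a limit point.
  x = i: opens ∋ x are {h, i, k}, {h, i, j, k}; each meets A ∖ {i}, so x IS a limit point.
  x = j: open {j} ∋ x has {j} ∩ (A ∖ {j}) = ∅, so x is NOT a limit point.
  x = k: open {h, i, k} ∋ x has {h, i, k} ∩ (A ∖ {k}) = ∅, so x is NOT a limit point.
Collecting: A' = {h, i}.


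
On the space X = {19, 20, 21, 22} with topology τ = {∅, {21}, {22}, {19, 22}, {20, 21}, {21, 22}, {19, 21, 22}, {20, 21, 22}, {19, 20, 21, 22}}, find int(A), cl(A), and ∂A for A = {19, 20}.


int(A) = ∅, cl(A) = {19, 20}, ∂A = {19, 20}.

Closed sets in (X, τ) are complements of opens:
  closed(X, τ) = {∅, {19}, {20}, {19, 20}, {19, 22}, {20, 21}, {19, 20, 21}, {19, 20, 22}, {19, 20, 21, 22}}.
int(A) = ⋃ {U ∈ τ : U ⊆ A}. Opens contained in A: ∅.
Taking the union of these: int(A) = ∅.
cl(A) = ⋂ {C closed : A ⊆ C}. Closed sets containing A: {19, 20}, {19, 20, 21}, {19, 20, 22}, {19, 20, 21, 22}.
Intersecting these: cl(A) = {19, 20}.
∂A = cl(A) ∖ int(A) = {19, 20} ∖ ∅ = {19, 20}.


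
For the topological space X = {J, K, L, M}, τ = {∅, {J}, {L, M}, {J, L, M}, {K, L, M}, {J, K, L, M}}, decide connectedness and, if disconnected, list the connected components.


(X, τ) is disconnected; components = [{J}, {K, L, M}].

Find clopen sets (U ∈ τ with X ∖ U ∈ τ):
  U = ∅, X ∖ U = {J, K, L, M} — both open, so U is clopen.
  U = {J}, X ∖ U = {K, L, M} — both open, so U is clopen.
  U = {K, L, M}, X ∖ U = {J} — both open, so U is clopen.
  U = {J, K, L, M}, X ∖ U = ∅ — both open, so U is clopen.
Nontrivial clopen(s) exist: e.g. {K, L, M}. So (X, τ) is disconnected.
Compute connected components by grouping points that agree on all clopens:
  component: {J}
  component: {K, L, M}


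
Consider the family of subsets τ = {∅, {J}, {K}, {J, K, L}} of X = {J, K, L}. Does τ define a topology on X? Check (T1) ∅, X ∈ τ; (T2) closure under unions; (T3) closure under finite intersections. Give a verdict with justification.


τ is NOT a topology on X.

Axiom (T1): ∅ ∈ τ? Yes; X ∈ τ? Yes.
Axiom (T2/T3): check pairwise unions and intersections of members of τ.
Counterexample for (T2): {J} ∪ {K} = {J, K} ∉ τ. Therefore τ is NOT a topology.


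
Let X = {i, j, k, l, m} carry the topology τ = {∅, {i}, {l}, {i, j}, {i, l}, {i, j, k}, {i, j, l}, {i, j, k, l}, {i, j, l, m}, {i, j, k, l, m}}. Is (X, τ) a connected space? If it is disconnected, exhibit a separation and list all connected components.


(X, τ) is connected.

Find clopen sets (U ∈ τ with X ∖ U ∈ τ):
  U = ∅, X ∖ U = {i, j, k, l, m} — both open, so U is clopen.
  U = {i, j, k, l, m}, X ∖ U = ∅ — both open, so U is clopen.
Only trivial clopens (∅ and X) exist, so (X, τ) is connected.
Compute connected components by grouping points that agree on all clopens:
  component: {i, j, k, l, m}


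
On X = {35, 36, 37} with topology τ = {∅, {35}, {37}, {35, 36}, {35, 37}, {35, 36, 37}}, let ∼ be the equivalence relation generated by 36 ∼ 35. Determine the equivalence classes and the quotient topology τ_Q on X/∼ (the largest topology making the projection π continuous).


X/∼ = {[35=36], [37]}; |τ_Q| = 4.

Equivalence classes: [35=36], [37].
Quotient map π: X → X/∼ sends 35 ↦ [35=36], 36 ↦ [35=36], 37 ↦ [37].
For each subset V ⊆ X/∼, compute π^{-1}(V) ⊆ X and check whether π^{-1}(V) ∈ τ. V is open in τ_Q iff π^{-1}(V) ∈ τ.
  V = {}: π^{-1}(V) = ∅ ∈ τ ✓.
  V = {[35=36]}: π^{-1}(V) = {35, 36} ∈ τ ✓.
  V = {[37]}: π^{-1}(V) = {37} ∈ τ ✓.
  V = {[35=36], [37]}: π^{-1}(V) = {35, 36, 37} ∈ τ ✓.
Open sets in the quotient: τ_Q = {{}, {[35=36]}, {[37]}, {[35=36], [37]}} (4 elements).


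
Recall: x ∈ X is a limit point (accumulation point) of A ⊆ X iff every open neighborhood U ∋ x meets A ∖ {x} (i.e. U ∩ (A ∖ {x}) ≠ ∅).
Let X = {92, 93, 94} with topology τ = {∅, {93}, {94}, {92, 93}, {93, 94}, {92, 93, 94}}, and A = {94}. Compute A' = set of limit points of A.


A' = ∅

For each x ∈ X, list the open sets U ∈ τ with x ∈ U, then check whether U ∩ (A ∖ {x}) ≠ ∅ for every such U.
  x = 92: open {92, 93} ∋ x has {92, 93} ∩ (A ∖ {92}) = ∅, so x is NOT a limit point.
  x = 93: open {93} ∋ x has {93} ∩ (A ∖ {93}) = ∅, so x is NOT a limit point.
  x = 94: open {94} ∋ x has {94} ∩ (A ∖ {94}) = ∅, so x is NOT a limit point.
Collecting: A' = ∅.


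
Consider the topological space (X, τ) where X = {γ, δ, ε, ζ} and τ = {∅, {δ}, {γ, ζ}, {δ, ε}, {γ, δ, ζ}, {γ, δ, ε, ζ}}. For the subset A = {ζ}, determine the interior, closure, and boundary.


int(A) = ∅, cl(A) = {γ, ζ}, ∂A = {γ, ζ}.

Closed sets in (X, τ) are complements of opens:
  closed(X, τ) = {∅, {ε}, {γ, ζ}, {δ, ε}, {γ, ε, ζ}, {γ, δ, ε, ζ}}.
int(A) = ⋃ {U ∈ τ : U ⊆ A}. Opens contained in A: ∅.
Taking the union of these: int(A) = ∅.
cl(A) = ⋂ {C closed : A ⊆ C}. Closed sets containing A: {γ, ζ}, {γ, ε, ζ}, {γ, δ, ε, ζ}.
Intersecting these: cl(A) = {γ, ζ}.
∂A = cl(A) ∖ int(A) = {γ, ζ} ∖ ∅ = {γ, ζ}.


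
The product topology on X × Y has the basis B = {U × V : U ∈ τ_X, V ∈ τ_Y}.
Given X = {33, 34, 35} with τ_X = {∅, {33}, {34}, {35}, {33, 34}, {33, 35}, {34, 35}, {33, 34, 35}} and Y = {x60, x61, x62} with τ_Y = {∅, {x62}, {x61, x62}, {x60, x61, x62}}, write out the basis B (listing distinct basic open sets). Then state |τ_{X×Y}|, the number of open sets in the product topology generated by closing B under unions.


Basis B = {∅ × ∅, {33} × {x62}, {34} × {x62}, {35} × {x62}, {33} × {x61, x62}, {33, 34} × {x62}, {33, 35} × {x62}, {34} × {x61, x62}, {34, 35} × {x62}, {35} × {x61, x62}, {33} × {x60, x61, x62}, {33, 34, 35} × {x62}, {34} × {x60, x61, x62}, {35} × {x60, x61, x62}, {33, 34} × {x61, x62}, {33, 35} × {x61, x62}, {34, 35} × {x61, x62}, {33, 34} × {x60, x61, x62}, {33, 35} × {x60, x61, x62}, {33, 34, 35} × {x61, x62}, {34, 35} × {x60, x61, x62}, {33, 34, 35} × {x60, x61, x62}}; |τ_{X×Y}| = 64.

Enumerate products U × V with U ∈ τ_X, V ∈ τ_Y (deduplicated):
  ∅ × ∅ = {} (∅)
  {33} × {x62} = {(33,x62)}
  {34} × {x62} = {(34,x62)}
  {35} × {x62} = {(35,x62)}
  {33} × {x61, x62} = {(33,x61), (33,x62)}
  {33, 34} × {x62} = {(33,x62), (34,x62)}
  {33, 35} × {x62} = {(33,x62), (35,x62)}
  {34} × {x61, x62} = {(34,x61), (34,x62)}
  {34, 35} × {x62} = {(34,x62), (35,x62)}
  {35} × {x61, x62} = {(35,x61), (35,x62)}
  {33} × {x60, x61, x62} = {(33,x60), (33,x61), (33,x62)}
  {33, 34, 35} × {x62} = {(33,x62), (34,x62), (35,x62)}
  {34} × {x60, x61, x62} = {(34,x60), (34,x61), (34,x62)}
  {35} × {x60, x61, x62} = {(35,x60), (35,x61), (35,x62)}
  {33, 34} × {x61, x62} = {(33,x61), (33,x62), (34,x61), (34,x62)}
  {33, 35} × {x61, x62} = {(33,x61), (33,x62), (35,x61), (35,x62)}
  {34, 35} × {x61, x62} = {(34,x61), (34,x62), (35,x61), (35,x62)}
  {33, 34} × {x60, x61, x62} = {(33,x60), (33,x61), (33,x62), (34,x60), (34,x61), (34,x62)}
  {33, 35} × {x60, x61, x62} = {(33,x60), (33,x61), (33,x62), (35,x60), (35,x61), (35,x62)}
  {33, 34, 35} × {x61, x62} = {(33,x61), (33,x62), (34,x61), (34,x62), (35,x61), (35,x62)}
  {34, 35} × {x60, x61, x62} = {(34,x60), (34,x61), (34,x62), (35,x60), (35,x61), (35,x62)}
  {33, 34, 35} × {x60, x61, x62} = {(33,x60), (33,x61), (33,x62), (34,x60), (34,x61), (34,x62), (35,x60), (35,x61), (35,x62)}
These 22 distinct sets form the basis B.
Close under arbitrary unions to get τ_{X×Y}; counting gives |τ_{X×Y}| = 64.


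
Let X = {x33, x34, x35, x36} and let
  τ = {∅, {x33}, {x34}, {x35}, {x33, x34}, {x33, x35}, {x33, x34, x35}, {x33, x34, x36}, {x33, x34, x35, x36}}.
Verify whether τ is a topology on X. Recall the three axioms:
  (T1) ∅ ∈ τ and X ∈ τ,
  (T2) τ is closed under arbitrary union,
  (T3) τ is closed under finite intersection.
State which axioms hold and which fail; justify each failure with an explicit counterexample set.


τ is NOT a topology on X.

Axiom (T1): ∅ ∈ τ? Yes; X ∈ τ? Yes.
Axiom (T2/T3): check pairwise unions and intersections of members of τ.
Counterexample for (T2): {x34} ∪ {x35} = {x34, x35} ∉ τ. Therefore τ is NOT a topology.


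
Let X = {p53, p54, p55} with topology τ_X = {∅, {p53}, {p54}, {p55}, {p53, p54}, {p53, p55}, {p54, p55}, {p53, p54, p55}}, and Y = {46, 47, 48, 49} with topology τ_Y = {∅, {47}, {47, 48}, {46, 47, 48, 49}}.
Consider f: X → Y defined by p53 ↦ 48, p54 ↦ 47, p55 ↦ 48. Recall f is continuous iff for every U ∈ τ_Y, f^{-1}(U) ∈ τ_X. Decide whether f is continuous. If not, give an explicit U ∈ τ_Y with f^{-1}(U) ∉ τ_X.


f IS continuous.

Compute f^{-1}(U) for each U ∈ τ_Y:
  U = ∅: f^{-1}(U) = ∅ ∈ τ_X ✓.
  U = {47}: f^{-1}(U) = {p54} ∈ τ_X ✓.
  U = {47, 48}: f^{-1}(U) = {p53, p54, p55} ∈ τ_X ✓.
  U = {46, 47, 48, 49}: f^{-1}(U) = {p53, p54, p55} ∈ τ_X ✓.
Every preimage lies in τ_X, so f IS continuous.


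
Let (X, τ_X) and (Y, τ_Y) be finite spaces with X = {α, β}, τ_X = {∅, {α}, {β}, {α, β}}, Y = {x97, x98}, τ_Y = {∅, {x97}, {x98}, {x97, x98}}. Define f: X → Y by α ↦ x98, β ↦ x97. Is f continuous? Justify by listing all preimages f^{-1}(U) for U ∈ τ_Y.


f IS continuous.

Compute f^{-1}(U) for each U ∈ τ_Y:
  U = ∅: f^{-1}(U) = ∅ ∈ τ_X ✓.
  U = {x97}: f^{-1}(U) = {β} ∈ τ_X ✓.
  U = {x98}: f^{-1}(U) = {α} ∈ τ_X ✓.
  U = {x97, x98}: f^{-1}(U) = {α, β} ∈ τ_X ✓.
Every preimage lies in τ_X, so f IS continuous.
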